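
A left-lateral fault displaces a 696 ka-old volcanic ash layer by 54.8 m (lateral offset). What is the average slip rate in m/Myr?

rate = 54.8 m / 696 ka = 0.0000787 m/yr = 78.7 m/Myr

78.7 m/Myr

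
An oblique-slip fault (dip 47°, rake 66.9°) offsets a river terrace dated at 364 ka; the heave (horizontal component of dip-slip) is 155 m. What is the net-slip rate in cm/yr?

0.0679 cm/yr

dip-slip = heave / cos(dip) = 155 / cos(47°) = 227.3 m
net slip = dip-slip / sin(rake) = 227.3 / sin(66.9°) = 247.1 m
rate = 247.1 m / 364 ka = 0.000679 m/yr = 0.0679 cm/yr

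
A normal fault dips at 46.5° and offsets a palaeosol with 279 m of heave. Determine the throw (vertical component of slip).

throw = heave × tan(dip) = 279 × tan(46.5°) = 294 m

294 m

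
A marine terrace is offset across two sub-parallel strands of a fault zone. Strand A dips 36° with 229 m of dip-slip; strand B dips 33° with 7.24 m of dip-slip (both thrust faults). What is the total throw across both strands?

throw_A = 229 × sin(36°) = 134.6 m
throw_B = 7.24 × sin(33°) = 3.943 m
total = 134.6 + 3.943 = 139 m

139 m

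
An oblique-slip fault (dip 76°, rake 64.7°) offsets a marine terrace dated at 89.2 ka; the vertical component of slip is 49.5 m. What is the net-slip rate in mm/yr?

dip-slip = throw / sin(dip) = 49.5 / sin(76°) = 51.02 m
net slip = dip-slip / sin(rake) = 51.02 / sin(64.7°) = 56.43 m
rate = 56.43 m / 89.2 ka = 0.000633 m/yr = 0.633 mm/yr

0.633 mm/yr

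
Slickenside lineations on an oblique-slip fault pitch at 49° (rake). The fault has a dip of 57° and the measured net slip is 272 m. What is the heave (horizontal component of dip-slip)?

112 m

dip-slip = net slip × sin(rake) = 272 m × sin(49°) = 205.3 m
heave = dip-slip × cos(dip) = 205.3 × cos(57°) = 112 m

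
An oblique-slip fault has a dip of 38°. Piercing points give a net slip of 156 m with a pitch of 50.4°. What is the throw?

dip-slip = net slip × sin(rake) = 156 m × sin(50.4°) = 120.2 m
throw = dip-slip × sin(dip) = 120.2 × sin(38°) = 74 m

74 m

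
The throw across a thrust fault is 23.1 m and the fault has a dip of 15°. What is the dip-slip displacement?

dip-slip = throw / sin(dip) = 23.1 / sin(15°) = 89.3 m

89.3 m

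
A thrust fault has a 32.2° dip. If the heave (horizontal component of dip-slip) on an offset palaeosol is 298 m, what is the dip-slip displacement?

352 m

dip-slip = heave / cos(dip) = 298 / cos(32.2°) = 352 m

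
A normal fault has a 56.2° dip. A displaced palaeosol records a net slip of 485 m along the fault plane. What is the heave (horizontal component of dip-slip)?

270 m

heave = dip-slip × cos(dip) = 485 m × cos(56.2°) = 270 m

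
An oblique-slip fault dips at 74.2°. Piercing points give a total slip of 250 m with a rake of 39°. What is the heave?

dip-slip = net slip × sin(rake) = 250 m × sin(39°) = 157.3 m
heave = dip-slip × cos(dip) = 157.3 × cos(74.2°) = 42.8 m

42.8 m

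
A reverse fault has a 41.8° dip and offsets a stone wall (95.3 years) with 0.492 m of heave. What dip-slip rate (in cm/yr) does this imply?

dip-slip = heave / cos(dip) = 0.492 m / cos(41.8°) = 0.6600 m
rate = 0.6600 m / 95.3 years = 0.00693 m/yr = 0.693 cm/yr

0.693 cm/yr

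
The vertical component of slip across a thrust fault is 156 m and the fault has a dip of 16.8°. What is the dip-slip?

540 m

dip-slip = throw / sin(dip) = 156 / sin(16.8°) = 540 m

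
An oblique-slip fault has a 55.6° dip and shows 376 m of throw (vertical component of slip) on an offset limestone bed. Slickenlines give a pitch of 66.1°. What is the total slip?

498 m

dip-slip = throw / sin(dip) = 376 / sin(55.6°) = 455.7 m
net slip = dip-slip / sin(rake) = 455.7 / sin(66.1°) = 498 m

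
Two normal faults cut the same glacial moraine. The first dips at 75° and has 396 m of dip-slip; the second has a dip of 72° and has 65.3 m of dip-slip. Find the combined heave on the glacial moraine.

123 m

heave_A = 396 × cos(75°) = 102.5 m
heave_B = 65.3 × cos(72°) = 20.18 m
total = 102.5 + 20.18 = 123 m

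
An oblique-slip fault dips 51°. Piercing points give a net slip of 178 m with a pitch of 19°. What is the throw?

dip-slip = net slip × sin(rake) = 178 m × sin(19°) = 57.95 m
throw = dip-slip × sin(dip) = 57.95 × sin(51°) = 45 m

45 m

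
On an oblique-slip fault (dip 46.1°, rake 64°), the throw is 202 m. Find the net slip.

dip-slip = throw / sin(dip) = 202 / sin(46.1°) = 280.3 m
net slip = dip-slip / sin(rake) = 280.3 / sin(64°) = 312 m

312 m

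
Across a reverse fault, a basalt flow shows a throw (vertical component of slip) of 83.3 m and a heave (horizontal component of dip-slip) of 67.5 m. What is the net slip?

net slip = √(throw² + heave²) = √(83.3² + 67.5²) = 107 m

107 m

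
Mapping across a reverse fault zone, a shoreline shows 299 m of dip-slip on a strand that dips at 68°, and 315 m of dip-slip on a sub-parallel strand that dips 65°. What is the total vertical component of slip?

throw_A = 299 × sin(68°) = 277.2 m
throw_B = 315 × sin(65°) = 285.5 m
total = 277.2 + 285.5 = 563 m

563 m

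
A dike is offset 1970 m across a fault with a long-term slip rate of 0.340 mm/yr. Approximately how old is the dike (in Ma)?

5.79 Ma

age = offset / rate = 1970 m / (0.340 mm/yr) = 5.79e+06 yr = 5.79 Ma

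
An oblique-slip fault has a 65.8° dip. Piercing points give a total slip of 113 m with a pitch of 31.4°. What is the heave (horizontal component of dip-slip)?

dip-slip = net slip × sin(rake) = 113 m × sin(31.4°) = 58.87 m
heave = dip-slip × cos(dip) = 58.87 × cos(65.8°) = 24.1 m

24.1 m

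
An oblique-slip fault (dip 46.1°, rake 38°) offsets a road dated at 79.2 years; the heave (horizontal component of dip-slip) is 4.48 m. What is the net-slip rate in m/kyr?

133 m/kyr

dip-slip = heave / cos(dip) = 4.48 / cos(46.1°) = 6.461 m
net slip = dip-slip / sin(rake) = 6.461 / sin(38°) = 10.49 m
rate = 10.49 m / 79.2 years = 0.133 m/yr = 133 m/kyr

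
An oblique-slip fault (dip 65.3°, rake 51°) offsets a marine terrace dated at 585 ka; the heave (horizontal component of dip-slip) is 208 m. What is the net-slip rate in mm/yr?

dip-slip = heave / cos(dip) = 208 / cos(65.3°) = 497.8 m
net slip = dip-slip / sin(rake) = 497.8 / sin(51°) = 640.5 m
rate = 640.5 m / 585 ka = 0.00109 m/yr = 1.09 mm/yr

1.09 mm/yr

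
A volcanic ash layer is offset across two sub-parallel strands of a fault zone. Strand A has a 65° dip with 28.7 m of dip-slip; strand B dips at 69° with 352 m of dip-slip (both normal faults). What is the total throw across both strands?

throw_A = 28.7 × sin(65°) = 26.01 m
throw_B = 352 × sin(69°) = 328.6 m
total = 26.01 + 328.6 = 355 m

355 m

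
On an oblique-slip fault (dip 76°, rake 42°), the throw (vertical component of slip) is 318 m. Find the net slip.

490 m

dip-slip = throw / sin(dip) = 318 / sin(76°) = 327.7 m
net slip = dip-slip / sin(rake) = 327.7 / sin(42°) = 490 m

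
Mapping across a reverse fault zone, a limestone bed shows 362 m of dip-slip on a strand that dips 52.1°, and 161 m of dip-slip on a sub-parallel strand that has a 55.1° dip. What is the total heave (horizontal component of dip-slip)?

314 m

heave_A = 362 × cos(52.1°) = 222.4 m
heave_B = 161 × cos(55.1°) = 92.12 m
total = 222.4 + 92.12 = 314 m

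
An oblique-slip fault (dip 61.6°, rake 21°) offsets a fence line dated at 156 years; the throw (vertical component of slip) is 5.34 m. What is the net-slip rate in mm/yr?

dip-slip = throw / sin(dip) = 5.34 / sin(61.6°) = 6.071 m
net slip = dip-slip / sin(rake) = 6.071 / sin(21°) = 16.94 m
rate = 16.94 m / 156 years = 0.109 m/yr = 109 mm/yr

109 mm/yr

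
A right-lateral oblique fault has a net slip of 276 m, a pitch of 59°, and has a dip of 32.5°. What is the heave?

dip-slip = net slip × sin(rake) = 276 m × sin(59°) = 236.6 m
heave = dip-slip × cos(dip) = 236.6 × cos(32.5°) = 200 m

200 m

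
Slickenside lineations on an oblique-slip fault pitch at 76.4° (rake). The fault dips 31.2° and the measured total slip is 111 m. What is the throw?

dip-slip = net slip × sin(rake) = 111 m × sin(76.4°) = 107.9 m
throw = dip-slip × sin(dip) = 107.9 × sin(31.2°) = 55.9 m

55.9 m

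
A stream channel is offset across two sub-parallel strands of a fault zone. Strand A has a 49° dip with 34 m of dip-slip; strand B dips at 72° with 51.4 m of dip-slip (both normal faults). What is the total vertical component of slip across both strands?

throw_A = 34 × sin(49°) = 25.66 m
throw_B = 51.4 × sin(72°) = 48.88 m
total = 25.66 + 48.88 = 74.5 m

74.5 m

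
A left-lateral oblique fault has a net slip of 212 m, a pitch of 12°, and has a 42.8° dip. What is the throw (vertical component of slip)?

29.9 m

dip-slip = net slip × sin(rake) = 212 m × sin(12°) = 44.08 m
throw = dip-slip × sin(dip) = 44.08 × sin(42.8°) = 29.9 m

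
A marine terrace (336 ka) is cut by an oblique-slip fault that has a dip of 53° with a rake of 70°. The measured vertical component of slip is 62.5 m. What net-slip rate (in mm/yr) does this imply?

dip-slip = throw / sin(dip) = 62.5 / sin(53°) = 78.26 m
net slip = dip-slip / sin(rake) = 78.26 / sin(70°) = 83.28 m
rate = 83.28 m / 336 ka = 0.000248 m/yr = 0.248 mm/yr

0.248 mm/yr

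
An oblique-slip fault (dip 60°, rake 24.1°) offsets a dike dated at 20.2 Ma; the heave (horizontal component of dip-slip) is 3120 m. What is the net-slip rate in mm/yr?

0.757 mm/yr

dip-slip = heave / cos(dip) = 3120 / cos(60°) = 6240 m
net slip = dip-slip / sin(rake) = 6240 / sin(24.1°) = 15280 m
rate = 15280 m / 20.2 Ma = 0.000757 m/yr = 0.757 mm/yr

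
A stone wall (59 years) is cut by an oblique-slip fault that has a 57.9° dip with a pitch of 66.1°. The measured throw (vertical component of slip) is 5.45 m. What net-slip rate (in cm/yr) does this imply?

dip-slip = throw / sin(dip) = 5.45 / sin(57.9°) = 6.434 m
net slip = dip-slip / sin(rake) = 6.434 / sin(66.1°) = 7.037 m
rate = 7.037 m / 59 years = 0.119 m/yr = 11.9 cm/yr

11.9 cm/yr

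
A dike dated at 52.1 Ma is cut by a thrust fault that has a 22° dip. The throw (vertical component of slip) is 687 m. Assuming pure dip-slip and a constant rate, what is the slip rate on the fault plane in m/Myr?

dip-slip = throw / sin(dip) = 687 m / sin(22°) = 1834 m
rate = 1834 m / 52.1 Ma = 0.0000352 m/yr = 35.2 m/Myr

35.2 m/Myr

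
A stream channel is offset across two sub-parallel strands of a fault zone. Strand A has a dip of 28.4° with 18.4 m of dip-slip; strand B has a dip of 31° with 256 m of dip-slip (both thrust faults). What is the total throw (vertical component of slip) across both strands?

141 m

throw_A = 18.4 × sin(28.4°) = 8.751 m
throw_B = 256 × sin(31°) = 131.8 m
total = 8.751 + 131.8 = 141 m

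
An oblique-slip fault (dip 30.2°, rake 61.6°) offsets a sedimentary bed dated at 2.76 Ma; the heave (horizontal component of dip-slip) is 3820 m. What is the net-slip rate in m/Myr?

1820 m/Myr

dip-slip = heave / cos(dip) = 3820 / cos(30.2°) = 4420 m
net slip = dip-slip / sin(rake) = 4420 / sin(61.6°) = 5025 m
rate = 5025 m / 2.76 Ma = 0.00182 m/yr = 1820 m/Myr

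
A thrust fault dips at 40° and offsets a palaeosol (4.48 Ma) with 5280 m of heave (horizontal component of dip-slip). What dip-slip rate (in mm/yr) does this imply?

dip-slip = heave / cos(dip) = 5280 m / cos(40°) = 6893 m
rate = 6893 m / 4.48 Ma = 0.00154 m/yr = 1.54 mm/yr

1.54 mm/yr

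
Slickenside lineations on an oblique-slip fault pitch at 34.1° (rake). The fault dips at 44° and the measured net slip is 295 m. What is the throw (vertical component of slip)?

dip-slip = net slip × sin(rake) = 295 m × sin(34.1°) = 165.4 m
throw = dip-slip × sin(dip) = 165.4 × sin(44°) = 115 m

115 m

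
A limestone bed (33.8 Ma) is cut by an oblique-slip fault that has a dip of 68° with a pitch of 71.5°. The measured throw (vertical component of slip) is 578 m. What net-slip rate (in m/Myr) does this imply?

19.4 m/Myr

dip-slip = throw / sin(dip) = 578 / sin(68°) = 623.4 m
net slip = dip-slip / sin(rake) = 623.4 / sin(71.5°) = 657.4 m
rate = 657.4 m / 33.8 Ma = 0.0000194 m/yr = 19.4 m/Myr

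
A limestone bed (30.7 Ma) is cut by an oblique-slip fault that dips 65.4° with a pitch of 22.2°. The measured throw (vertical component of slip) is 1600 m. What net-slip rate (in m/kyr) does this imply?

dip-slip = throw / sin(dip) = 1600 / sin(65.4°) = 1760 m
net slip = dip-slip / sin(rake) = 1760 / sin(22.2°) = 4657 m
rate = 4657 m / 30.7 Ma = 0.000152 m/yr = 0.152 m/kyr

0.152 m/kyr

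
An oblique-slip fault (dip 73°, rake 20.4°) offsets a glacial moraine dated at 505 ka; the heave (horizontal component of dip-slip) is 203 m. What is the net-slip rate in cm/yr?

dip-slip = heave / cos(dip) = 203 / cos(73°) = 694.3 m
net slip = dip-slip / sin(rake) = 694.3 / sin(20.4°) = 1992 m
rate = 1992 m / 505 ka = 0.00394 m/yr = 0.394 cm/yr

0.394 cm/yr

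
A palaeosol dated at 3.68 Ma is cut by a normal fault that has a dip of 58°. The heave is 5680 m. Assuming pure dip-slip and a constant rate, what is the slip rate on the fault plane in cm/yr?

0.291 cm/yr

dip-slip = heave / cos(dip) = 5680 m / cos(58°) = 10720 m
rate = 10720 m / 3.68 Ma = 0.00291 m/yr = 0.291 cm/yr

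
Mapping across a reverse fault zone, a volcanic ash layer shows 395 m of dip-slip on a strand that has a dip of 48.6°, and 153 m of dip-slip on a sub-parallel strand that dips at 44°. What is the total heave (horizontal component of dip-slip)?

heave_A = 395 × cos(48.6°) = 261.2 m
heave_B = 153 × cos(44°) = 110.1 m
total = 261.2 + 110.1 = 371 m

371 m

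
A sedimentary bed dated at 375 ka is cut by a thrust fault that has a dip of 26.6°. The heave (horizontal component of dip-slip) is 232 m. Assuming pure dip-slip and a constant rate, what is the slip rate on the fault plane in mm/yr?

dip-slip = heave / cos(dip) = 232 m / cos(26.6°) = 259.5 m
rate = 259.5 m / 375 ka = 0.000692 m/yr = 0.692 mm/yr

0.692 mm/yr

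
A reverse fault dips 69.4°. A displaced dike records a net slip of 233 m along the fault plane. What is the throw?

throw = dip-slip × sin(dip) = 233 m × sin(69.4°) = 218 m

218 m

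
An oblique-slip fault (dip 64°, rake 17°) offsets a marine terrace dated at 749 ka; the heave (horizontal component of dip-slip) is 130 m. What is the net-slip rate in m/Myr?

dip-slip = heave / cos(dip) = 130 / cos(64°) = 296.6 m
net slip = dip-slip / sin(rake) = 296.6 / sin(17°) = 1014 m
rate = 1014 m / 749 ka = 0.00135 m/yr = 1350 m/Myr

1350 m/Myr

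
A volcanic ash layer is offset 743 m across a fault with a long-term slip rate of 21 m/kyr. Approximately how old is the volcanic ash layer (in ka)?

age = offset / rate = 743 m / (21 m/kyr) = 35400 yr = 35.4 ka

35.4 ka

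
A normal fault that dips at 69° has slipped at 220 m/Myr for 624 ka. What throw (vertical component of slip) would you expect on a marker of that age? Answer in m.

128 m

dip-slip = rate × time = 220 m/Myr × 624 ka = 137.3 m
throw = dip-slip × sin(dip) = 137.3 × sin(69°) = 128 m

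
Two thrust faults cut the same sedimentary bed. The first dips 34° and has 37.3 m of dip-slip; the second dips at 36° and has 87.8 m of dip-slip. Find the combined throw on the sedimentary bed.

throw_A = 37.3 × sin(34°) = 20.86 m
throw_B = 87.8 × sin(36°) = 51.61 m
total = 20.86 + 51.61 = 72.5 m

72.5 m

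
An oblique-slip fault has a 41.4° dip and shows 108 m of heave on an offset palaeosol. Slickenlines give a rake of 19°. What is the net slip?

dip-slip = heave / cos(dip) = 108 / cos(41.4°) = 144 m
net slip = dip-slip / sin(rake) = 144 / sin(19°) = 442 m

442 m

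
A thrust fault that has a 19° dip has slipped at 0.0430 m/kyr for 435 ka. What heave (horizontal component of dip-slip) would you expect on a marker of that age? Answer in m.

dip-slip = rate × time = 0.0430 m/kyr × 435 ka = 18.70 m
heave = dip-slip × cos(dip) = 18.70 × cos(19°) = 17.7 m

17.7 m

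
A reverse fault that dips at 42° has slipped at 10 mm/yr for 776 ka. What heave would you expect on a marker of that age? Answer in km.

dip-slip = rate × time = 10 mm/yr × 776 ka = 7760 m
heave = dip-slip × cos(dip) = 7760 × cos(42°) = 5770 m = 5.77 km

5.77 km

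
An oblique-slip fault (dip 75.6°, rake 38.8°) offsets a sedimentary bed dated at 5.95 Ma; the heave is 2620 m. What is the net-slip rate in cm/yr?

dip-slip = heave / cos(dip) = 2620 / cos(75.6°) = 10540 m
net slip = dip-slip / sin(rake) = 10540 / sin(38.8°) = 16810 m
rate = 16810 m / 5.95 Ma = 0.00283 m/yr = 0.283 cm/yr

0.283 cm/yr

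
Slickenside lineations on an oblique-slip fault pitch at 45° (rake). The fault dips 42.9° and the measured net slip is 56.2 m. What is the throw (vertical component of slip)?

dip-slip = net slip × sin(rake) = 56.2 m × sin(45°) = 39.74 m
throw = dip-slip × sin(dip) = 39.74 × sin(42.9°) = 27.1 m

27.1 m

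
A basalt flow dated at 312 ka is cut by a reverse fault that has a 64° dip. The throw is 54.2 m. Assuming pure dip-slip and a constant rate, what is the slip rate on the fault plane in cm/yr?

dip-slip = throw / sin(dip) = 54.2 m / sin(64°) = 60.30 m
rate = 60.30 m / 312 ka = 0.000193 m/yr = 0.0193 cm/yr

0.0193 cm/yr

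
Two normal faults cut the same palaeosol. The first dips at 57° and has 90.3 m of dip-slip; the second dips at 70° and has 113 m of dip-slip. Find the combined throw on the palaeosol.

throw_A = 90.3 × sin(57°) = 75.73 m
throw_B = 113 × sin(70°) = 106.2 m
total = 75.73 + 106.2 = 182 m

182 m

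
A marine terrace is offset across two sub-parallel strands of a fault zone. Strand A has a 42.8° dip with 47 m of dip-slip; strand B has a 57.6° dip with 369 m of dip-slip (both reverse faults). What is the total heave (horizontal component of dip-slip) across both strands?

232 m

heave_A = 47 × cos(42.8°) = 34.49 m
heave_B = 369 × cos(57.6°) = 197.7 m
total = 34.49 + 197.7 = 232 m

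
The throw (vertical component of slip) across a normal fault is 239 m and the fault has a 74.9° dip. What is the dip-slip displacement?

dip-slip = throw / sin(dip) = 239 / sin(74.9°) = 248 m

248 m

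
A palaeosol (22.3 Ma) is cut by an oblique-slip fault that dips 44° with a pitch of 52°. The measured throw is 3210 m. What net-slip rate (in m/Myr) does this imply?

263 m/Myr

dip-slip = throw / sin(dip) = 3210 / sin(44°) = 4621 m
net slip = dip-slip / sin(rake) = 4621 / sin(52°) = 5864 m
rate = 5864 m / 22.3 Ma = 0.000263 m/yr = 263 m/Myr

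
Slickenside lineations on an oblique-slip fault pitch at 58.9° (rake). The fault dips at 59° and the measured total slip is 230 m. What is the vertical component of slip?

169 m

dip-slip = net slip × sin(rake) = 230 m × sin(58.9°) = 196.9 m
throw = dip-slip × sin(dip) = 196.9 × sin(59°) = 169 m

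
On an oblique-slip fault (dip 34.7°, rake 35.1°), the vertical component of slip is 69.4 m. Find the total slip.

dip-slip = throw / sin(dip) = 69.4 / sin(34.7°) = 121.9 m
net slip = dip-slip / sin(rake) = 121.9 / sin(35.1°) = 212 m

212 m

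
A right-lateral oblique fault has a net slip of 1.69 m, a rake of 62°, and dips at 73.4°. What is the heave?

0.426 m

dip-slip = net slip × sin(rake) = 1.69 m × sin(62°) = 1.492 m
heave = dip-slip × cos(dip) = 1.492 × cos(73.4°) = 0.426 m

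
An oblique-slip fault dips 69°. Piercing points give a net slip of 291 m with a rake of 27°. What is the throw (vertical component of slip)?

123 m

dip-slip = net slip × sin(rake) = 291 m × sin(27°) = 132.1 m
throw = dip-slip × sin(dip) = 132.1 × sin(69°) = 123 m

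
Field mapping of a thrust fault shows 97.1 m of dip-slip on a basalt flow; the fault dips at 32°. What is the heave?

heave = dip-slip × cos(dip) = 97.1 m × cos(32°) = 82.3 m

82.3 m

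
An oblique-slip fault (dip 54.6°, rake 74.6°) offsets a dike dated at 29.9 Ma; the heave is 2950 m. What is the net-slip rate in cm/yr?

dip-slip = heave / cos(dip) = 2950 / cos(54.6°) = 5093 m
net slip = dip-slip / sin(rake) = 5093 / sin(74.6°) = 5282 m
rate = 5282 m / 29.9 Ma = 0.000177 m/yr = 0.0177 cm/yr

0.0177 cm/yr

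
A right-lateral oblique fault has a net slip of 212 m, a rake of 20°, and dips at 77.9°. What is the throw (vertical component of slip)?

70.9 m

dip-slip = net slip × sin(rake) = 212 m × sin(20°) = 72.51 m
throw = dip-slip × sin(dip) = 72.51 × sin(77.9°) = 70.9 m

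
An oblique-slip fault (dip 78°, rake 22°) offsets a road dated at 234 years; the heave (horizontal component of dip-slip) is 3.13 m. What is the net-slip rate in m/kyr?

dip-slip = heave / cos(dip) = 3.13 / cos(78°) = 15.05 m
net slip = dip-slip / sin(rake) = 15.05 / sin(22°) = 40.19 m
rate = 40.19 m / 234 years = 0.172 m/yr = 172 m/kyr

172 m/kyr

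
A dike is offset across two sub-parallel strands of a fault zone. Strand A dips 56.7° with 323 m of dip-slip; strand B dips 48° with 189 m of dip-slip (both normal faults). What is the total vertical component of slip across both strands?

410 m

throw_A = 323 × sin(56.7°) = 270 m
throw_B = 189 × sin(48°) = 140.5 m
total = 270 + 140.5 = 410 m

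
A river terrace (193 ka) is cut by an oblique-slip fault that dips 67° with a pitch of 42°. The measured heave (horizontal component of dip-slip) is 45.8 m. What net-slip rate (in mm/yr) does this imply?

dip-slip = heave / cos(dip) = 45.8 / cos(67°) = 117.2 m
net slip = dip-slip / sin(rake) = 117.2 / sin(42°) = 175.2 m
rate = 175.2 m / 193 ka = 0.000908 m/yr = 0.908 mm/yr

0.908 mm/yr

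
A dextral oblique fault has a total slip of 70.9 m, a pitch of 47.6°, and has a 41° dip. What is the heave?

dip-slip = net slip × sin(rake) = 70.9 m × sin(47.6°) = 52.36 m
heave = dip-slip × cos(dip) = 52.36 × cos(41°) = 39.5 m

39.5 m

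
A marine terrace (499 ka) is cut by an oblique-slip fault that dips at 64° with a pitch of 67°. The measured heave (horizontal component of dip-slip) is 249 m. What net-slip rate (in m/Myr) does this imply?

dip-slip = heave / cos(dip) = 249 / cos(64°) = 568 m
net slip = dip-slip / sin(rake) = 568 / sin(67°) = 617.1 m
rate = 617.1 m / 499 ka = 0.00124 m/yr = 1240 m/Myr

1240 m/Myr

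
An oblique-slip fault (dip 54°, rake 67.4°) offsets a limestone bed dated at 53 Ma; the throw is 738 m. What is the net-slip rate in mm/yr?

0.0186 mm/yr

dip-slip = throw / sin(dip) = 738 / sin(54°) = 912.2 m
net slip = dip-slip / sin(rake) = 912.2 / sin(67.4°) = 988.1 m
rate = 988.1 m / 53 Ma = 0.0000186 m/yr = 0.0186 mm/yr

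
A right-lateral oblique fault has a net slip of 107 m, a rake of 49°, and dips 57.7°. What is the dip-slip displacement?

dip-slip = net slip × sin(rake) = 107 m × sin(49°) = 80.8 m

80.8 m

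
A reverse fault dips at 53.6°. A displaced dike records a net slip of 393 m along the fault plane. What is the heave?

233 m

heave = dip-slip × cos(dip) = 393 m × cos(53.6°) = 233 m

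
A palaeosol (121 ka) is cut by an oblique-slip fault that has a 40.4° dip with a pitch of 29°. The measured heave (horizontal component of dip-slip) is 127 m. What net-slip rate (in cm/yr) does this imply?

dip-slip = heave / cos(dip) = 127 / cos(40.4°) = 166.8 m
net slip = dip-slip / sin(rake) = 166.8 / sin(29°) = 344 m
rate = 344 m / 121 ka = 0.00284 m/yr = 0.284 cm/yr

0.284 cm/yr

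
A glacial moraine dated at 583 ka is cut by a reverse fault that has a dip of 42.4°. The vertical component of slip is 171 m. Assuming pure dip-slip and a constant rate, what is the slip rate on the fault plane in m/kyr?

0.435 m/kyr

dip-slip = throw / sin(dip) = 171 m / sin(42.4°) = 253.6 m
rate = 253.6 m / 583 ka = 0.000435 m/yr = 0.435 m/kyr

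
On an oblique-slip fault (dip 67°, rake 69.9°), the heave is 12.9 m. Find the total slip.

35.2 m

dip-slip = heave / cos(dip) = 12.9 / cos(67°) = 33.02 m
net slip = dip-slip / sin(rake) = 33.02 / sin(69.9°) = 35.2 m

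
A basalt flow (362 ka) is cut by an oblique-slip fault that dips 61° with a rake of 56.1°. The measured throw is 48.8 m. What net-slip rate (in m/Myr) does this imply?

186 m/Myr

dip-slip = throw / sin(dip) = 48.8 / sin(61°) = 55.80 m
net slip = dip-slip / sin(rake) = 55.80 / sin(56.1°) = 67.22 m
rate = 67.22 m / 362 ka = 0.000186 m/yr = 186 m/Myr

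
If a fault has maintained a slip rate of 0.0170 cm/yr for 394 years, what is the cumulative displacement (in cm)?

6.70 cm

slip = rate × time = 0.0170 cm/yr × 394 years = 0.0670 m = 6.70 cm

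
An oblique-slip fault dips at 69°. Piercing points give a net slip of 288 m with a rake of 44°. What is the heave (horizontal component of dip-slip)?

dip-slip = net slip × sin(rake) = 288 m × sin(44°) = 200.1 m
heave = dip-slip × cos(dip) = 200.1 × cos(69°) = 71.7 m

71.7 m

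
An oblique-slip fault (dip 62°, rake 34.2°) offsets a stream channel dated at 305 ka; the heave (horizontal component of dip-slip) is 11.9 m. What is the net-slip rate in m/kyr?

dip-slip = heave / cos(dip) = 11.9 / cos(62°) = 25.35 m
net slip = dip-slip / sin(rake) = 25.35 / sin(34.2°) = 45.10 m
rate = 45.10 m / 305 ka = 0.000148 m/yr = 0.148 m/kyr

0.148 m/kyr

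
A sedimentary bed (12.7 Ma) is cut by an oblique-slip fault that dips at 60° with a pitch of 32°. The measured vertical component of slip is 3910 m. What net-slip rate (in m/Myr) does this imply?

671 m/Myr

dip-slip = throw / sin(dip) = 3910 / sin(60°) = 4515 m
net slip = dip-slip / sin(rake) = 4515 / sin(32°) = 8520 m
rate = 8520 m / 12.7 Ma = 0.000671 m/yr = 671 m/Myr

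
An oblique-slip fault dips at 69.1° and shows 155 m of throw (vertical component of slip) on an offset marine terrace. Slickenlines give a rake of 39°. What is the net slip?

dip-slip = throw / sin(dip) = 155 / sin(69.1°) = 165.9 m
net slip = dip-slip / sin(rake) = 165.9 / sin(39°) = 264 m

264 m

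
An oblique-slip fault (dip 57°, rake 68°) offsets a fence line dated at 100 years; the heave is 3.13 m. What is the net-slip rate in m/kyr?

dip-slip = heave / cos(dip) = 3.13 / cos(57°) = 5.747 m
net slip = dip-slip / sin(rake) = 5.747 / sin(68°) = 6.198 m
rate = 6.198 m / 100 years = 0.0620 m/yr = 62 m/kyr

62 m/kyr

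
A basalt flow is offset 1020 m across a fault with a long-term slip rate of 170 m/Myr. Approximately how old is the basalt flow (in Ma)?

6 Ma

age = offset / rate = 1020 m / (170 m/Myr) = 6e+06 yr = 6 Ma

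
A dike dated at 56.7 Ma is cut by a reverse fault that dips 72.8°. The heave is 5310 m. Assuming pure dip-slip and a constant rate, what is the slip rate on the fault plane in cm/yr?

0.0317 cm/yr

dip-slip = heave / cos(dip) = 5310 m / cos(72.8°) = 17960 m
rate = 17960 m / 56.7 Ma = 0.000317 m/yr = 0.0317 cm/yr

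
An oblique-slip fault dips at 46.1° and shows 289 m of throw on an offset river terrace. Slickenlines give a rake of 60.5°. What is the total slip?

dip-slip = throw / sin(dip) = 289 / sin(46.1°) = 401.1 m
net slip = dip-slip / sin(rake) = 401.1 / sin(60.5°) = 461 m

461 m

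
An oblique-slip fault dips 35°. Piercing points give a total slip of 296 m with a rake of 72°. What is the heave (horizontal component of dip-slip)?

231 m

dip-slip = net slip × sin(rake) = 296 m × sin(72°) = 281.5 m
heave = dip-slip × cos(dip) = 281.5 × cos(35°) = 231 m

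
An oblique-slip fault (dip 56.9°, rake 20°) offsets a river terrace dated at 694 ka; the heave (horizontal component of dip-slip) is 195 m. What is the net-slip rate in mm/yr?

1.50 mm/yr

dip-slip = heave / cos(dip) = 195 / cos(56.9°) = 357.1 m
net slip = dip-slip / sin(rake) = 357.1 / sin(20°) = 1044 m
rate = 1044 m / 694 ka = 0.00150 m/yr = 1.50 mm/yr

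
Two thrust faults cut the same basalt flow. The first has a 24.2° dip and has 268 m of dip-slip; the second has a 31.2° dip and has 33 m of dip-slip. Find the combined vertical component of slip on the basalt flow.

throw_A = 268 × sin(24.2°) = 109.9 m
throw_B = 33 × sin(31.2°) = 17.09 m
total = 109.9 + 17.09 = 127 m

127 m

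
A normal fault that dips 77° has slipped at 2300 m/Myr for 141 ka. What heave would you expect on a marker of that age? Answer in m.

73 m

dip-slip = rate × time = 2300 m/Myr × 141 ka = 324.3 m
heave = dip-slip × cos(dip) = 324.3 × cos(77°) = 73 m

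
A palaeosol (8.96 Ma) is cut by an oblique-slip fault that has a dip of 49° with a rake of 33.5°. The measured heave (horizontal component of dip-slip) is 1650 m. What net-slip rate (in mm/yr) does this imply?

dip-slip = heave / cos(dip) = 1650 / cos(49°) = 2515 m
net slip = dip-slip / sin(rake) = 2515 / sin(33.5°) = 4557 m
rate = 4557 m / 8.96 Ma = 0.000509 m/yr = 0.509 mm/yr

0.509 mm/yr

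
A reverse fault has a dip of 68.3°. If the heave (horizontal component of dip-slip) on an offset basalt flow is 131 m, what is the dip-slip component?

354 m

dip-slip = heave / cos(dip) = 131 / cos(68.3°) = 354 m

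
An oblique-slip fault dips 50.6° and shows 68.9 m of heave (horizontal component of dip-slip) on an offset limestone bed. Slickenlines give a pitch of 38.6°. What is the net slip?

174 m

dip-slip = heave / cos(dip) = 68.9 / cos(50.6°) = 108.6 m
net slip = dip-slip / sin(rake) = 108.6 / sin(38.6°) = 174 m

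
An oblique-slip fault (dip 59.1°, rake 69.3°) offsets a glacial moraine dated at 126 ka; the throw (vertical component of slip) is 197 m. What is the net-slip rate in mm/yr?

dip-slip = throw / sin(dip) = 197 / sin(59.1°) = 229.6 m
net slip = dip-slip / sin(rake) = 229.6 / sin(69.3°) = 245.4 m
rate = 245.4 m / 126 ka = 0.00195 m/yr = 1.95 mm/yr

1.95 mm/yr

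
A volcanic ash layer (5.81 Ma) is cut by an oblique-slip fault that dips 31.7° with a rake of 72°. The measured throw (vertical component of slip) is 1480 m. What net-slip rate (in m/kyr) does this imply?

dip-slip = throw / sin(dip) = 1480 / sin(31.7°) = 2817 m
net slip = dip-slip / sin(rake) = 2817 / sin(72°) = 2961 m
rate = 2961 m / 5.81 Ma = 0.000510 m/yr = 0.510 m/kyr

0.510 m/kyr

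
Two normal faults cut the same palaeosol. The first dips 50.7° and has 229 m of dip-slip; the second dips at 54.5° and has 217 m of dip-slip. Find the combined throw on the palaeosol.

354 m

throw_A = 229 × sin(50.7°) = 177.2 m
throw_B = 217 × sin(54.5°) = 176.7 m
total = 177.2 + 176.7 = 354 m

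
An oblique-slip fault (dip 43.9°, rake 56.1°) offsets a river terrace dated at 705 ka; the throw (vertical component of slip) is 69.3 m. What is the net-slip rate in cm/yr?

0.0171 cm/yr

dip-slip = throw / sin(dip) = 69.3 / sin(43.9°) = 99.94 m
net slip = dip-slip / sin(rake) = 99.94 / sin(56.1°) = 120.4 m
rate = 120.4 m / 705 ka = 0.000171 m/yr = 0.0171 cm/yr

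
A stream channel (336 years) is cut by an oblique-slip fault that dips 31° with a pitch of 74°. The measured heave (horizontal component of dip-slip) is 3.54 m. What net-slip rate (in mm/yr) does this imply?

dip-slip = heave / cos(dip) = 3.54 / cos(31°) = 4.130 m
net slip = dip-slip / sin(rake) = 4.130 / sin(74°) = 4.296 m
rate = 4.296 m / 336 years = 0.0128 m/yr = 12.8 mm/yr

12.8 mm/yr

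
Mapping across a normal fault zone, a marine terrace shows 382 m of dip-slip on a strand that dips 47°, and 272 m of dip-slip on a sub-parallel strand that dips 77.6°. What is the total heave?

heave_A = 382 × cos(47°) = 260.5 m
heave_B = 272 × cos(77.6°) = 58.41 m
total = 260.5 + 58.41 = 319 m

319 m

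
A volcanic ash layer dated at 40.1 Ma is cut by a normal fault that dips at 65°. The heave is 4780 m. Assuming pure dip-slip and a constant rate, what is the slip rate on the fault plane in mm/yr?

dip-slip = heave / cos(dip) = 4780 m / cos(65°) = 11310 m
rate = 11310 m / 40.1 Ma = 0.000282 m/yr = 0.282 mm/yr

0.282 mm/yr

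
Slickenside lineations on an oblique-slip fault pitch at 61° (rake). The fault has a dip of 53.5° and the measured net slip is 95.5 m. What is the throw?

dip-slip = net slip × sin(rake) = 95.5 m × sin(61°) = 83.53 m
throw = dip-slip × sin(dip) = 83.53 × sin(53.5°) = 67.1 m

67.1 m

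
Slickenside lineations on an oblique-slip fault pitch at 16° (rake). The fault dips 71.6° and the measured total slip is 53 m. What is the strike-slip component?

strike-slip = net slip × cos(rake) = 53 m × cos(16°) = 50.9 m

50.9 m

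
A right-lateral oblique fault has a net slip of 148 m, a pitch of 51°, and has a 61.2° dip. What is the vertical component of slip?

dip-slip = net slip × sin(rake) = 148 m × sin(51°) = 115 m
throw = dip-slip × sin(dip) = 115 × sin(61.2°) = 101 m

101 m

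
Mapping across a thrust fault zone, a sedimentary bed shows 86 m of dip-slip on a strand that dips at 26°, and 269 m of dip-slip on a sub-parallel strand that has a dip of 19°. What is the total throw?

throw_A = 86 × sin(26°) = 37.70 m
throw_B = 269 × sin(19°) = 87.58 m
total = 37.70 + 87.58 = 125 m

125 m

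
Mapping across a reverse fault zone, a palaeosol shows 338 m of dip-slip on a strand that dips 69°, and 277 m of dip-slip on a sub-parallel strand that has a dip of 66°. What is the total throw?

569 m

throw_A = 338 × sin(69°) = 315.6 m
throw_B = 277 × sin(66°) = 253.1 m
total = 315.6 + 253.1 = 569 m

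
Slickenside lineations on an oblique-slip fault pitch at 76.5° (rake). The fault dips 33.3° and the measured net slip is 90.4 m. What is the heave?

73.5 m

dip-slip = net slip × sin(rake) = 90.4 m × sin(76.5°) = 87.90 m
heave = dip-slip × cos(dip) = 87.90 × cos(33.3°) = 73.5 m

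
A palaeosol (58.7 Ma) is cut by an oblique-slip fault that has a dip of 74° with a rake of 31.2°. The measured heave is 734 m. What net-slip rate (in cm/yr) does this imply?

0.00876 cm/yr

dip-slip = heave / cos(dip) = 734 / cos(74°) = 2663 m
net slip = dip-slip / sin(rake) = 2663 / sin(31.2°) = 5141 m
rate = 5141 m / 58.7 Ma = 0.0000876 m/yr = 0.00876 cm/yr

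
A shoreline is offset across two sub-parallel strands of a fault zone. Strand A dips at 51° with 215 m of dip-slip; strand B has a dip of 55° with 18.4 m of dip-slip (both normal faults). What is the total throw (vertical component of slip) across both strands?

182 m

throw_A = 215 × sin(51°) = 167.1 m
throw_B = 18.4 × sin(55°) = 15.07 m
total = 167.1 + 15.07 = 182 m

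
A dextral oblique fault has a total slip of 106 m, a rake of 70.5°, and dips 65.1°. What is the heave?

42.1 m

dip-slip = net slip × sin(rake) = 106 m × sin(70.5°) = 99.92 m
heave = dip-slip × cos(dip) = 99.92 × cos(65.1°) = 42.1 m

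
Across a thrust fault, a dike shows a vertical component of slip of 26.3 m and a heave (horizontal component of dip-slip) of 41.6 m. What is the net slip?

net slip = √(throw² + heave²) = √(26.3² + 41.6²) = 49.2 m

49.2 m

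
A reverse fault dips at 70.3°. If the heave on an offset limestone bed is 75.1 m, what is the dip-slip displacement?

223 m

dip-slip = heave / cos(dip) = 75.1 / cos(70.3°) = 223 m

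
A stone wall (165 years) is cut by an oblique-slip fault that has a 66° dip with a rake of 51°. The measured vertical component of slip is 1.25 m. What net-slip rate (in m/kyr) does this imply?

dip-slip = throw / sin(dip) = 1.25 / sin(66°) = 1.368 m
net slip = dip-slip / sin(rake) = 1.368 / sin(51°) = 1.761 m
rate = 1.761 m / 165 years = 0.0107 m/yr = 10.7 m/kyr

10.7 m/kyr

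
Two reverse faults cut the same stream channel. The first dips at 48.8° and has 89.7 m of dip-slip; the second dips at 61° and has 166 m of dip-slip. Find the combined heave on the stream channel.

140 m

heave_A = 89.7 × cos(48.8°) = 59.08 m
heave_B = 166 × cos(61°) = 80.48 m
total = 59.08 + 80.48 = 140 m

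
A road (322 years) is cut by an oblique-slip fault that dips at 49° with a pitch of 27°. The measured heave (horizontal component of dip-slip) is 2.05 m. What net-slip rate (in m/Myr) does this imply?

dip-slip = heave / cos(dip) = 2.05 / cos(49°) = 3.125 m
net slip = dip-slip / sin(rake) = 3.125 / sin(27°) = 6.883 m
rate = 6.883 m / 322 years = 0.0214 m/yr = 21400 m/Myr

21400 m/Myr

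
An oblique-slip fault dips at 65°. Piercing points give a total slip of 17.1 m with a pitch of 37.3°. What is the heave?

dip-slip = net slip × sin(rake) = 17.1 m × sin(37.3°) = 10.36 m
heave = dip-slip × cos(dip) = 10.36 × cos(65°) = 4.38 m

4.38 m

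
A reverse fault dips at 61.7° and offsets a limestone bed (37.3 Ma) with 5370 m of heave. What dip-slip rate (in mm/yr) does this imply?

0.304 mm/yr

dip-slip = heave / cos(dip) = 5370 m / cos(61.7°) = 11330 m
rate = 11330 m / 37.3 Ma = 0.000304 m/yr = 0.304 mm/yr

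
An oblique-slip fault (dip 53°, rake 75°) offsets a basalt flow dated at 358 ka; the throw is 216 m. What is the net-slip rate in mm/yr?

dip-slip = throw / sin(dip) = 216 / sin(53°) = 270.5 m
net slip = dip-slip / sin(rake) = 270.5 / sin(75°) = 280 m
rate = 280 m / 358 ka = 0.000782 m/yr = 0.782 mm/yr

0.782 mm/yr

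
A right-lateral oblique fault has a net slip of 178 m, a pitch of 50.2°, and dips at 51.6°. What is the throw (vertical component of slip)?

dip-slip = net slip × sin(rake) = 178 m × sin(50.2°) = 136.8 m
throw = dip-slip × sin(dip) = 136.8 × sin(51.6°) = 107 m

107 m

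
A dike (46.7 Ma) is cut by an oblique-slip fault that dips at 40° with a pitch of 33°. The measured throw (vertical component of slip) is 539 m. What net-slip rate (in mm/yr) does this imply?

0.0330 mm/yr

dip-slip = throw / sin(dip) = 539 / sin(40°) = 838.5 m
net slip = dip-slip / sin(rake) = 838.5 / sin(33°) = 1540 m
rate = 1540 m / 46.7 Ma = 0.0000330 m/yr = 0.0330 mm/yr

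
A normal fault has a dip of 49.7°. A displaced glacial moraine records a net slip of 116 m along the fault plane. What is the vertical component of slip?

throw = dip-slip × sin(dip) = 116 m × sin(49.7°) = 88.5 m

88.5 m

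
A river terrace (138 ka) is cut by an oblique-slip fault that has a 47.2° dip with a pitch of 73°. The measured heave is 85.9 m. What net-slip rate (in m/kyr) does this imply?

dip-slip = heave / cos(dip) = 85.9 / cos(47.2°) = 126.4 m
net slip = dip-slip / sin(rake) = 126.4 / sin(73°) = 132.2 m
rate = 132.2 m / 138 ka = 0.000958 m/yr = 0.958 m/kyr

0.958 m/kyr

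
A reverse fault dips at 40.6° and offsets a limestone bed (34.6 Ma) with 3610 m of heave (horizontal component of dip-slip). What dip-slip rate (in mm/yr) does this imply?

0.137 mm/yr

dip-slip = heave / cos(dip) = 3610 m / cos(40.6°) = 4755 m
rate = 4755 m / 34.6 Ma = 0.000137 m/yr = 0.137 mm/yr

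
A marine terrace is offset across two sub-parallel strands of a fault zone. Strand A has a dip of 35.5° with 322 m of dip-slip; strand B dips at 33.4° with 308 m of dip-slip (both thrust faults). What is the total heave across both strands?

heave_A = 322 × cos(35.5°) = 262.1 m
heave_B = 308 × cos(33.4°) = 257.1 m
total = 262.1 + 257.1 = 519 m

519 m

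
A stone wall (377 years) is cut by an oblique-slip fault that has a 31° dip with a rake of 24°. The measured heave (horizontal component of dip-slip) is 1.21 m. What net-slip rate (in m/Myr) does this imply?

9210 m/Myr

dip-slip = heave / cos(dip) = 1.21 / cos(31°) = 1.412 m
net slip = dip-slip / sin(rake) = 1.412 / sin(24°) = 3.471 m
rate = 3.471 m / 377 years = 0.00921 m/yr = 9210 m/Myr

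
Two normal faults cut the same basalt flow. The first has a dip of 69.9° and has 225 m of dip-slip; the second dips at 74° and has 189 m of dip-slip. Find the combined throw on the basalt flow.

393 m

throw_A = 225 × sin(69.9°) = 211.3 m
throw_B = 189 × sin(74°) = 181.7 m
total = 211.3 + 181.7 = 393 m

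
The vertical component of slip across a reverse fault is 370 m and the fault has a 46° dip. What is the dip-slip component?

514 m

dip-slip = throw / sin(dip) = 370 / sin(46°) = 514 m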